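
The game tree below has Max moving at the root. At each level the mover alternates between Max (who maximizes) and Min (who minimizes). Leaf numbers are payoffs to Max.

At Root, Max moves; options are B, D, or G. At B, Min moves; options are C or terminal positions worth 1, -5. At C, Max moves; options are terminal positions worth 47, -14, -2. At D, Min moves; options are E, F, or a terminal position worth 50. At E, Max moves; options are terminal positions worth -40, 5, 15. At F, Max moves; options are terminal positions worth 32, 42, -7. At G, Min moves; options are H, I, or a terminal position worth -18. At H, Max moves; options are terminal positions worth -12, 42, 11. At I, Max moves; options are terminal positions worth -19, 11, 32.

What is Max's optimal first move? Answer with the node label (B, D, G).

D

C (Max): max(47, -14, -2) = 47
B (Min): min(47, 1, -5) = -5
E (Max): max(-40, 5, 15) = 15
F (Max): max(32, 42, -7) = 42
D (Min): min(15, 42, 50) = 15
H (Max): max(-12, 42, 11) = 42
I (Max): max(-19, 11, 32) = 32
G (Min): min(42, 32, -18) = -18
Root (Max): max(-5, 15, -18) = 15
Max picks the child with the highest value: D (value 15).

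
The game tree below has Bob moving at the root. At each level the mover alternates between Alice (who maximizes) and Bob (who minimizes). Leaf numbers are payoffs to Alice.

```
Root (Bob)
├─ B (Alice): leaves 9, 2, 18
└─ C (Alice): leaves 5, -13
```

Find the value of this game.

5

B (Alice): max(9, 2, 18) = 18
C (Alice): max(5, -13) = 5
Root (Bob): min(18, 5) = 5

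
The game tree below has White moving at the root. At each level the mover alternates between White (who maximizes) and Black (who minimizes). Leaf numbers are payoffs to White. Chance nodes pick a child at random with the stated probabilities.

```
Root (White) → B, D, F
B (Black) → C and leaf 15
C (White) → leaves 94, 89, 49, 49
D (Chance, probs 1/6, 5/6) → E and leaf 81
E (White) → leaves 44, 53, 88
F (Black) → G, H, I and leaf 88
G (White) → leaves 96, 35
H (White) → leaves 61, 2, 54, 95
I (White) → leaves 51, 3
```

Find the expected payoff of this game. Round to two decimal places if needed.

82.17

C (White): max(94, 89, 49, 49) = 94
B (Black): min(94, 15) = 15
E (White): max(44, 53, 88) = 88
D (Chance): 1/6·88 + 5/6·81 = 82.17
G (White): max(96, 35) = 96
H (White): max(61, 2, 54, 95) = 95
I (White): max(51, 3) = 51
F (Black): min(96, 95, 51, 88) = 51
Root (White): max(15, 82.17, 51) = 82.17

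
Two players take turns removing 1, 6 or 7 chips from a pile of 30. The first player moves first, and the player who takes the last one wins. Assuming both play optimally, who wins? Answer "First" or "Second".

First

i:   0  1  2  3  4  5  6  7  8  9 10 11 12 13 14 15 16 17 18 19 20 21 22 23 24 25 26 27 28 29 30
     L  W  L  W  L  W  W  W  W  W  W  W  L  W  L  W  L  W  W  W  W  W  W  W  L  W  L  W  L  W  W
Position 30 is W, so the first player wins.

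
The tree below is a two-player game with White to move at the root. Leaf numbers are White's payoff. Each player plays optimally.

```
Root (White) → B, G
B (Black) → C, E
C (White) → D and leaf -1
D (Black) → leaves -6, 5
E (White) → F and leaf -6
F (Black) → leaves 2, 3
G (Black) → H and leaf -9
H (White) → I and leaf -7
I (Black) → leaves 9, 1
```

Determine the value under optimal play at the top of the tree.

-1

D (Black): min(-6, 5) = -6
C (White): max(-6, -1) = -1
F (Black): min(2, 3) = 2
E (White): max(2, -6) = 2
B (Black): min(-1, 2) = -1
I (Black): min(9, 1) = 1
H (White): max(1, -7) = 1
G (Black): min(1, -9) = -9
Root (White): max(-1, -9) = -1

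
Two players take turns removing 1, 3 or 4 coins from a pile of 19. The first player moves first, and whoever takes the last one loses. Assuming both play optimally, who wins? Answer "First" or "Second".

First

Positions where the player to move wins (W) vs loses (L):
i:   0  1  2  3  4  5  6  7  8  9 10 11 12 13 14 15 16 17 18 19
     W  L  W  L  W  W  W  W  L  W  L  W  W  W  W  L  W  L  W  W
Position 19 is W, so the first player wins.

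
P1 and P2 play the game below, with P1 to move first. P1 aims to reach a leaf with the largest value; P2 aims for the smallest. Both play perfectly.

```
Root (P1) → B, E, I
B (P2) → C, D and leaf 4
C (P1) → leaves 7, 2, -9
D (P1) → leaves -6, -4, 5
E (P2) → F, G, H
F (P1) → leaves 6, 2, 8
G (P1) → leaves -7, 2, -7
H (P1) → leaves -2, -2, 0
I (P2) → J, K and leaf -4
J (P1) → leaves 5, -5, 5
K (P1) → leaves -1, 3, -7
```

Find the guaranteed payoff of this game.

4

C (P1): max(7, 2, -9) = 7
D (P1): max(-6, -4, 5) = 5
B (P2): min(7, 5, 4) = 4
F (P1): max(6, 2, 8) = 8
G (P1): max(-7, 2, -7) = 2
H (P1): max(-2, -2, 0) = 0
E (P2): min(8, 2, 0) = 0
J (P1): max(5, -5, 5) = 5
K (P1): max(-1, 3, -7) = 3
I (P2): min(5, 3, -4) = -4
Root (P1): max(4, 0, -4) = 4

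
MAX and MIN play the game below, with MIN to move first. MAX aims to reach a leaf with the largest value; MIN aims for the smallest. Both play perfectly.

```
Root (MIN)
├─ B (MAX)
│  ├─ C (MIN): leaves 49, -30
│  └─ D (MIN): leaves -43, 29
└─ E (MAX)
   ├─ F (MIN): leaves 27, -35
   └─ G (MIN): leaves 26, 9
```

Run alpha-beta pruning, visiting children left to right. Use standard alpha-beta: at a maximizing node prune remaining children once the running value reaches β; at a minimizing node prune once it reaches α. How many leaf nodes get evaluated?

C [α=-∞,β=+∞]: v=-30
D [α=-30,β=+∞]: v=-43 after child 1 ≤ α → α-cutoff, skip 1
B [α=-∞,β=+∞]: v=-30
F [α=-∞,β=-30]: v=-35
G [α=-35,β=-30]: v=9
E [α=-∞,β=-30]: v=9
Root [α=-∞,β=+∞]: v=-30
Leaves evaluated: 7 of 8.

7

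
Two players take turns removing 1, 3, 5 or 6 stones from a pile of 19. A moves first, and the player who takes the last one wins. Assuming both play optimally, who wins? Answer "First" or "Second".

Compute winning (W) and losing (L) positions by backward induction:
i:   0  1  2  3  4  5  6  7  8  9 10 11 12 13 14 15 16 17 18 19
     L  W  L  W  L  W  W  W  W  W  W  L  W  L  W  L  W  W  W  W
Position 19 is W, so the first player wins.

First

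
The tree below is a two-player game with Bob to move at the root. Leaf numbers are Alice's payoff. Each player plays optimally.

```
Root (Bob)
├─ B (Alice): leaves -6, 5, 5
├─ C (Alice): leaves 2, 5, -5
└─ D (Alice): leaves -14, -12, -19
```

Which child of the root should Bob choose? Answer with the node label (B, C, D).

B (Alice): max(-6, 5, 5) = 5
C (Alice): max(2, 5, -5) = 5
D (Alice): max(-14, -12, -19) = -12
Root (Bob): min(5, 5, -12) = -12
Bob picks the child with the lowest value: D (value -12).

D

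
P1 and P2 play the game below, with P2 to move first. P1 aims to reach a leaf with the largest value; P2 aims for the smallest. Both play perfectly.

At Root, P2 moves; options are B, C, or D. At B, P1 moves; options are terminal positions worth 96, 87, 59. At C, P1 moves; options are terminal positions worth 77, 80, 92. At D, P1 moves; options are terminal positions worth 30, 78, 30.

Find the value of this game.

B (P1): max(96, 87, 59) = 96
C (P1): max(77, 80, 92) = 92
D (P1): max(30, 78, 30) = 78
Root (P2): min(96, 92, 78) = 78

78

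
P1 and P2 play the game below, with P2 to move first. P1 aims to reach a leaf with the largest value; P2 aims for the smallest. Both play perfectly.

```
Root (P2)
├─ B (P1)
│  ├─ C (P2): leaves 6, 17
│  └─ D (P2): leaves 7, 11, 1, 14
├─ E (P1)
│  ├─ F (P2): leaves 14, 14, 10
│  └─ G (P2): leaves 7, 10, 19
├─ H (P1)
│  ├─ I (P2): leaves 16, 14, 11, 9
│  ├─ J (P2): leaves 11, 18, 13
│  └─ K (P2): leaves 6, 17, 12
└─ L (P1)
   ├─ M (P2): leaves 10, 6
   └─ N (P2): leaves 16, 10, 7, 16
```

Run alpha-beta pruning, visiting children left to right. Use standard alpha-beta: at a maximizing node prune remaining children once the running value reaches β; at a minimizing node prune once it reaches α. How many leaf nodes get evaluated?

C [α=-∞,β=+∞]: v=6
D [α=6,β=+∞]: v=1 after child 3 ≤ α → α-cutoff, skip 1
B [α=-∞,β=+∞]: v=6
F [α=-∞,β=6]: v=10
E [α=-∞,β=6]: v=10 after child 1 ≥ β → β-cutoff, skip 1
I [α=-∞,β=6]: v=9
H [α=-∞,β=6]: v=9 after child 1 ≥ β → β-cutoff, skip 2
M [α=-∞,β=6]: v=6
L [α=-∞,β=6]: v=6 after child 1 ≥ β → β-cutoff, skip 1
Root [α=-∞,β=+∞]: v=6
Leaves evaluated: 14 of 28.

14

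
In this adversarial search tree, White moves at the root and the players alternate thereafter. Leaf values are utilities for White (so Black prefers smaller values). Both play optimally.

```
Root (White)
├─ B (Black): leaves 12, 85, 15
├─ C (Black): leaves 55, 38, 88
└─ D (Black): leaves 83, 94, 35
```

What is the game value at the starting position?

38

B (Black): min(12, 85, 15) = 12
C (Black): min(55, 38, 88) = 38
D (Black): min(83, 94, 35) = 35
Root (White): max(12, 38, 35) = 38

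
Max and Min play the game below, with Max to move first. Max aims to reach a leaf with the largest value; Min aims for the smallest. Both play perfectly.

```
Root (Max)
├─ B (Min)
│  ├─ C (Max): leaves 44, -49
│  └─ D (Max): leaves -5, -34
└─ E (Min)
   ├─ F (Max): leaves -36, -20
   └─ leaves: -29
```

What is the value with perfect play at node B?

C: max(44, -49) = 44
D: max(-5, -34) = -5
B: min(44, -5) = -5

-5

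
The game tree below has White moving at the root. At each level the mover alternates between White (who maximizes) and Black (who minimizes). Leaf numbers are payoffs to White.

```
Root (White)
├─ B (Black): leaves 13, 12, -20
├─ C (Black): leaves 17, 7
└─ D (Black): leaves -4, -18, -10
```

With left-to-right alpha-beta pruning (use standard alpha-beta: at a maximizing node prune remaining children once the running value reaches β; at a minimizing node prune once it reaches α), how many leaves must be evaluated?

6

B [α=-∞,β=+∞]: v=-20
C [α=-20,β=+∞]: v=7
D [α=7,β=+∞]: v=-4 after child 1 ≤ α → α-cutoff, skip 2
Root [α=-∞,β=+∞]: v=7
Leaves evaluated: 6 of 8.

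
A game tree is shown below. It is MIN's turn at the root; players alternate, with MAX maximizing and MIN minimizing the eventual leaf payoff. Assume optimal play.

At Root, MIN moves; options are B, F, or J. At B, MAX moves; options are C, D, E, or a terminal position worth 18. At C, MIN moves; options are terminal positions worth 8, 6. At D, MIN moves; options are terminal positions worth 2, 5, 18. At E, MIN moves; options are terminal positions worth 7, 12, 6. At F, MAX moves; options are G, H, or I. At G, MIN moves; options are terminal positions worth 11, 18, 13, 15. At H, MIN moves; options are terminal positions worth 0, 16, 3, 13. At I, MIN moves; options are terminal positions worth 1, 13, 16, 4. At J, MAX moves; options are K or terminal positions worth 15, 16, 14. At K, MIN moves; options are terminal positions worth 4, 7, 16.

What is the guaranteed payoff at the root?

C (MIN): min(8, 6) = 6
D (MIN): min(2, 5, 18) = 2
E (MIN): min(7, 12, 6) = 6
B (MAX): max(6, 2, 6, 18) = 18
G (MIN): min(11, 18, 13, 15) = 11
H (MIN): min(0, 16, 3, 13) = 0
I (MIN): min(1, 13, 16, 4) = 1
F (MAX): max(11, 0, 1) = 11
K (MIN): min(4, 7, 16) = 4
J (MAX): max(4, 15, 16, 14) = 16
Root (MIN): min(18, 11, 16) = 11

11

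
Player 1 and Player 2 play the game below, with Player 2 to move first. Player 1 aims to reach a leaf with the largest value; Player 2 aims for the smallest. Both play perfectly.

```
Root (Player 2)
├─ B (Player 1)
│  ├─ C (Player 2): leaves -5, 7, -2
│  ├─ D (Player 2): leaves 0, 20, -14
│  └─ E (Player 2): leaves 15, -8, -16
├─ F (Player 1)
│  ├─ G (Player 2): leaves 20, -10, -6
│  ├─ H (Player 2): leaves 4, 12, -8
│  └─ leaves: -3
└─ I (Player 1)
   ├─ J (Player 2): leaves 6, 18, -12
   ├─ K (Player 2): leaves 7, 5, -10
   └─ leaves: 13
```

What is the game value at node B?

C: min(-5, 7, -2) = -5
D: min(0, 20, -14) = -14
E: min(15, -8, -16) = -16
B: max(-5, -14, -16) = -5

-5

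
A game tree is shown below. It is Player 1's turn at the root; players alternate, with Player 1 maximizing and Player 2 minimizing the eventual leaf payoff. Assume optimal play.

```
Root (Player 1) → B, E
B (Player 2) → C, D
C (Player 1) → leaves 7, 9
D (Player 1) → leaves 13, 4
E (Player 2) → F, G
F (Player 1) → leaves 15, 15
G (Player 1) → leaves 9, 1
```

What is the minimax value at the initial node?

C (Player 1): max(7, 9) = 9
D (Player 1): max(13, 4) = 13
B (Player 2): min(9, 13) = 9
F (Player 1): max(15, 15) = 15
G (Player 1): max(9, 1) = 9
E (Player 2): min(15, 9) = 9
Root (Player 1): max(9, 9) = 9

9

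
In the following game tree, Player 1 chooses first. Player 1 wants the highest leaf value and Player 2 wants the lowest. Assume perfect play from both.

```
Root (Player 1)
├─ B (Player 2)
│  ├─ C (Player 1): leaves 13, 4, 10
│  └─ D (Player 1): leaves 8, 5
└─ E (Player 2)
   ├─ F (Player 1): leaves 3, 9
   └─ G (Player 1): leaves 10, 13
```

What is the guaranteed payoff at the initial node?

C (Player 1): max(13, 4, 10) = 13
D (Player 1): max(8, 5) = 8
B (Player 2): min(13, 8) = 8
F (Player 1): max(3, 9) = 9
G (Player 1): max(10, 13) = 13
E (Player 2): min(9, 13) = 9
Root (Player 1): max(8, 9) = 9

9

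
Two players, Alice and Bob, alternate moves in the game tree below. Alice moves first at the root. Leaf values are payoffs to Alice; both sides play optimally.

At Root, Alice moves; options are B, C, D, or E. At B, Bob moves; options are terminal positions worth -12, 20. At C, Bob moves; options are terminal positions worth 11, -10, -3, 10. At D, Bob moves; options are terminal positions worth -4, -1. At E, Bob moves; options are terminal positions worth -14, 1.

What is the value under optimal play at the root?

B (Bob): min(-12, 20) = -12
C (Bob): min(11, -10, -3, 10) = -10
D (Bob): min(-4, -1) = -4
E (Bob): min(-14, 1) = -14
Root (Alice): max(-12, -10, -4, -14) = -4

-4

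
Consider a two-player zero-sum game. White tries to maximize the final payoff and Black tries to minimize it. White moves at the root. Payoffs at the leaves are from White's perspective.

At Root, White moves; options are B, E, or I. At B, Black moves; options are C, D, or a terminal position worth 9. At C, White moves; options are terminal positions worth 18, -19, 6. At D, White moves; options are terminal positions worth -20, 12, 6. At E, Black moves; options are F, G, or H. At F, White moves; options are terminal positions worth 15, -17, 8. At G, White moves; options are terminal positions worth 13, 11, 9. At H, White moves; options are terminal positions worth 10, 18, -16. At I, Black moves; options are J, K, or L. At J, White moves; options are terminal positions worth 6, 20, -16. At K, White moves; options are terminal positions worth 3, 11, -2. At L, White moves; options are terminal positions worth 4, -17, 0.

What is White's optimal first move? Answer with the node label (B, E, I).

E

C (White): max(18, -19, 6) = 18
D (White): max(-20, 12, 6) = 12
B (Black): min(18, 12, 9) = 9
F (White): max(15, -17, 8) = 15
G (White): max(13, 11, 9) = 13
H (White): max(10, 18, -16) = 18
E (Black): min(15, 13, 18) = 13
J (White): max(6, 20, -16) = 20
K (White): max(3, 11, -2) = 11
L (White): max(4, -17, 0) = 4
I (Black): min(20, 11, 4) = 4
Root (White): max(9, 13, 4) = 13
White picks the child with the highest value: E (value 13).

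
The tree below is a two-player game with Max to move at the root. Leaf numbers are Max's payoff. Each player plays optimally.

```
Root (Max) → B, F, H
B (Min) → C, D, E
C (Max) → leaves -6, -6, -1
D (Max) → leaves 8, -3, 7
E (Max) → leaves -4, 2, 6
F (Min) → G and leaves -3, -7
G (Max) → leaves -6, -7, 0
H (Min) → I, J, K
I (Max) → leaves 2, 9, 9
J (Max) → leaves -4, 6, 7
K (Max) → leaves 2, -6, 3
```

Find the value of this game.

C (Max): max(-6, -6, -1) = -1
D (Max): max(8, -3, 7) = 8
E (Max): max(-4, 2, 6) = 6
B (Min): min(-1, 8, 6) = -1
G (Max): max(-6, -7, 0) = 0
F (Min): min(0, -3, -7) = -7
I (Max): max(2, 9, 9) = 9
J (Max): max(-4, 6, 7) = 7
K (Max): max(2, -6, 3) = 3
H (Min): min(9, 7, 3) = 3
Root (Max): max(-1, -7, 3) = 3

3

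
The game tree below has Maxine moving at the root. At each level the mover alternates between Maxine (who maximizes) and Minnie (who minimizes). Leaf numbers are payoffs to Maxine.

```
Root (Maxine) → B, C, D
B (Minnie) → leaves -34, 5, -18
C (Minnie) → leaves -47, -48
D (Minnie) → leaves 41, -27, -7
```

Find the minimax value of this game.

-27

B (Minnie): min(-34, 5, -18) = -34
C (Minnie): min(-47, -48) = -48
D (Minnie): min(41, -27, -7) = -27
Root (Maxine): max(-34, -48, -27) = -27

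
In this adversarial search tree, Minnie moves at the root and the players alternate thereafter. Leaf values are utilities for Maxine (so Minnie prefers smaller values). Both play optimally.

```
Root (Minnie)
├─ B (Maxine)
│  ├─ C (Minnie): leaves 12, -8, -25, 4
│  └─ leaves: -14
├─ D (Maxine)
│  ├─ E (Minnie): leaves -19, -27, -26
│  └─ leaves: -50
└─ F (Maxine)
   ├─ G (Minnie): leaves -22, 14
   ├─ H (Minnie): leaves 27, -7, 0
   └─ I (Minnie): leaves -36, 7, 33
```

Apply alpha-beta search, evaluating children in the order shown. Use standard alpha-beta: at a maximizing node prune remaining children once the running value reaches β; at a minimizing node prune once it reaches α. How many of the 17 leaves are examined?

C [α=-∞,β=+∞]: v=-25
B [α=-∞,β=+∞]: v=-14
E [α=-∞,β=-14]: v=-27
D [α=-∞,β=-14]: v=-27
G [α=-∞,β=-27]: v=-22
F [α=-∞,β=-27]: v=-22 after child 1 ≥ β → β-cutoff, skip 2
Root [α=-∞,β=+∞]: v=-27
Leaves evaluated: 11 of 17.

11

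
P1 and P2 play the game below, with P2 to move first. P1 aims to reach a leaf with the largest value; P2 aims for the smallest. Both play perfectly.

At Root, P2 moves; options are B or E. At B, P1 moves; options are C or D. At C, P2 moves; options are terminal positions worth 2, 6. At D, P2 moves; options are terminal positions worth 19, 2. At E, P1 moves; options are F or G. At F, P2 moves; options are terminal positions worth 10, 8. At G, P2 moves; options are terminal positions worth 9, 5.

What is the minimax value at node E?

8

F: min(10, 8) = 8
G: min(9, 5) = 5
E: max(8, 5) = 8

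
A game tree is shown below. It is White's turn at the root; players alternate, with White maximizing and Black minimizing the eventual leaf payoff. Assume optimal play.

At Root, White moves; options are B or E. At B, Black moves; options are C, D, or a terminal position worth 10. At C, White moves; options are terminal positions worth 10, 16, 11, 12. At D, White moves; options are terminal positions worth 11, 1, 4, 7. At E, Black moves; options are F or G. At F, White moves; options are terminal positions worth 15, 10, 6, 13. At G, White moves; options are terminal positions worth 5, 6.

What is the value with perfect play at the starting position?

C (White): max(10, 16, 11, 12) = 16
D (White): max(11, 1, 4, 7) = 11
B (Black): min(16, 11, 10) = 10
F (White): max(15, 10, 6, 13) = 15
G (White): max(5, 6) = 6
E (Black): min(15, 6) = 6
Root (White): max(10, 6) = 10

10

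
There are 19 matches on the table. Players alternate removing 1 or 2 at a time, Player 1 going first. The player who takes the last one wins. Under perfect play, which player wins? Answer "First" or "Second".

First

W/L table (W = player to move can force a win):
i:   0  1  2  3  4  5  6  7  8  9 10 11 12 13 14 15 16 17 18 19
     L  W  W  L  W  W  L  W  W  L  W  W  L  W  W  L  W  W  L  W
Position 19 is W, so the first player wins.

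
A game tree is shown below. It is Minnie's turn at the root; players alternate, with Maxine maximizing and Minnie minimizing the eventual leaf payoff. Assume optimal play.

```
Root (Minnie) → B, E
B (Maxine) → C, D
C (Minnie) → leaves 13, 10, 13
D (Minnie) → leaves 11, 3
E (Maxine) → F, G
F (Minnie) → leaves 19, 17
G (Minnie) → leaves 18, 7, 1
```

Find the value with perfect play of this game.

C (Minnie): min(13, 10, 13) = 10
D (Minnie): min(11, 3) = 3
B (Maxine): max(10, 3) = 10
F (Minnie): min(19, 17) = 17
G (Minnie): min(18, 7, 1) = 1
E (Maxine): max(17, 1) = 17
Root (Minnie): min(10, 17) = 10

10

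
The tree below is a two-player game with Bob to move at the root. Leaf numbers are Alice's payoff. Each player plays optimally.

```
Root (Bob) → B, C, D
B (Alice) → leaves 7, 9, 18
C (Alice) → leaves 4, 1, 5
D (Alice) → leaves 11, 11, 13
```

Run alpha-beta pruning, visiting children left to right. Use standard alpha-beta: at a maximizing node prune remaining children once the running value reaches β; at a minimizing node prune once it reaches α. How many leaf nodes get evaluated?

7

B [α=-∞,β=+∞]: v=18
C [α=-∞,β=18]: v=5
D [α=-∞,β=5]: v=11 after child 1 ≥ β → β-cutoff, skip 2
Root [α=-∞,β=+∞]: v=5
Leaves evaluated: 7 of 9.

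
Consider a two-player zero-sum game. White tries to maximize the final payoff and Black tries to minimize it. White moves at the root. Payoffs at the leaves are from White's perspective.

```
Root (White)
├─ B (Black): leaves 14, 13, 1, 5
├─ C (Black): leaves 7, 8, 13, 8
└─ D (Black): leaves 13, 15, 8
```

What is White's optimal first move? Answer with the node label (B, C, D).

B (Black): min(14, 13, 1, 5) = 1
C (Black): min(7, 8, 13, 8) = 7
D (Black): min(13, 15, 8) = 8
Root (White): max(1, 7, 8) = 8
White picks the child with the highest value: D (value 8).

D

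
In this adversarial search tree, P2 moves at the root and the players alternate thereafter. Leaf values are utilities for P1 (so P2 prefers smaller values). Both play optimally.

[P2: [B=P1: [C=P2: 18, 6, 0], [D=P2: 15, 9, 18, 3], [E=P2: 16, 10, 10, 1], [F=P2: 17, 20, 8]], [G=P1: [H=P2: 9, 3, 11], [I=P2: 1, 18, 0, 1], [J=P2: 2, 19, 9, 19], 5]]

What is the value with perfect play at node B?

C: min(18, 6, 0) = 0
D: min(15, 9, 18, 3) = 3
E: min(16, 10, 10, 1) = 1
F: min(17, 20, 8) = 8
B: max(0, 3, 1, 8) = 8

8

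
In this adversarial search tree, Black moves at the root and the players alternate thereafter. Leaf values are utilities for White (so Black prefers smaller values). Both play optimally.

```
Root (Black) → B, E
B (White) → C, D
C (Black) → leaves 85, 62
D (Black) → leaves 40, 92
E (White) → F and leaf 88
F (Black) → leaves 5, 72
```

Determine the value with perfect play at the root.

C (Black): min(85, 62) = 62
D (Black): min(40, 92) = 40
B (White): max(62, 40) = 62
F (Black): min(5, 72) = 5
E (White): max(5, 88) = 88
Root (Black): min(62, 88) = 62

62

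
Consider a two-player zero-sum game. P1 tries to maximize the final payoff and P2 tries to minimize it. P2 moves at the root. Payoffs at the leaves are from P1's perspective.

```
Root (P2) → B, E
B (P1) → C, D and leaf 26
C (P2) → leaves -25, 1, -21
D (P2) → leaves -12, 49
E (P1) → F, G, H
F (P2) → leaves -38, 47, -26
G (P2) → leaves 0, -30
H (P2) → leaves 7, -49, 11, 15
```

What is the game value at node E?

F: min(-38, 47, -26) = -38
G: min(0, -30) = -30
H: min(7, -49, 11, 15) = -49
E: max(-38, -30, -49) = -30

-30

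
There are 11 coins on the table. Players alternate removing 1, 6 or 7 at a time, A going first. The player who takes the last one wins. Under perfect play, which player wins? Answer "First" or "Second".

i:   0  1  2  3  4  5  6  7  8  9 10 11
     L  W  L  W  L  W  W  W  W  W  W  W
Position 11 is W, so the first player wins.

First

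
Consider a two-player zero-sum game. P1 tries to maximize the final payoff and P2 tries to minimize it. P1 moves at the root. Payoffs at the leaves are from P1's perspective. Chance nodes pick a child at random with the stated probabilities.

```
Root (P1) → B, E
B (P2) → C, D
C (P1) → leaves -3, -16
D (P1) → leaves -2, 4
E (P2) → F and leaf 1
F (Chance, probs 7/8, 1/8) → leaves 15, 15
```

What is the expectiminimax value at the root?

1

C (P1): max(-3, -16) = -3
D (P1): max(-2, 4) = 4
B (P2): min(-3, 4) = -3
F (Chance): 7/8·15 + 1/8·15 = 15
E (P2): min(15, 1) = 1
Root (P1): max(-3, 1) = 1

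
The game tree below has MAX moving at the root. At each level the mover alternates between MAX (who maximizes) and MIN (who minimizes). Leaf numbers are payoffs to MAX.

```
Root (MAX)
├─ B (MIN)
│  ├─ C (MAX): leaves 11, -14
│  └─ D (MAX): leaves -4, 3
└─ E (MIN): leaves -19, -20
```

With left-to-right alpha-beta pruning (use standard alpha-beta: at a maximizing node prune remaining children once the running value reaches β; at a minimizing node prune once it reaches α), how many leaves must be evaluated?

C [α=-∞,β=+∞]: v=11
D [α=-∞,β=11]: v=3
B [α=-∞,β=+∞]: v=3
E [α=3,β=+∞]: v=-19 after child 1 ≤ α → α-cutoff, skip 1
Root [α=-∞,β=+∞]: v=3
Leaves evaluated: 5 of 6.

5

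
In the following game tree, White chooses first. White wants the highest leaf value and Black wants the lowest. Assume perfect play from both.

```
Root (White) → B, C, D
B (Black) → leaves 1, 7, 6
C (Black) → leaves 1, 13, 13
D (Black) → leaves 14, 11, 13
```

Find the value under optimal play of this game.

B (Black): min(1, 7, 6) = 1
C (Black): min(1, 13, 13) = 1
D (Black): min(14, 11, 13) = 11
Root (White): max(1, 1, 11) = 11

11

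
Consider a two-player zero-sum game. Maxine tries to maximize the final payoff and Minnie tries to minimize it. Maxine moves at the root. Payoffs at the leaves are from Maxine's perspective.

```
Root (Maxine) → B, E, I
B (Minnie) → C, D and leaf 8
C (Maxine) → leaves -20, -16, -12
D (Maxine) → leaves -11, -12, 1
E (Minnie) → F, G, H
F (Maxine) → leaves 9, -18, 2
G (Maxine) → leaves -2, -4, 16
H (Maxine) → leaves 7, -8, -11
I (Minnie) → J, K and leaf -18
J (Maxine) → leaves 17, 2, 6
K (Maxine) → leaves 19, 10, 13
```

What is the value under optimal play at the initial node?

7

C (Maxine): max(-20, -16, -12) = -12
D (Maxine): max(-11, -12, 1) = 1
B (Minnie): min(-12, 1, 8) = -12
F (Maxine): max(9, -18, 2) = 9
G (Maxine): max(-2, -4, 16) = 16
H (Maxine): max(7, -8, -11) = 7
E (Minnie): min(9, 16, 7) = 7
J (Maxine): max(17, 2, 6) = 17
K (Maxine): max(19, 10, 13) = 19
I (Minnie): min(17, 19, -18) = -18
Root (Maxine): max(-12, 7, -18) = 7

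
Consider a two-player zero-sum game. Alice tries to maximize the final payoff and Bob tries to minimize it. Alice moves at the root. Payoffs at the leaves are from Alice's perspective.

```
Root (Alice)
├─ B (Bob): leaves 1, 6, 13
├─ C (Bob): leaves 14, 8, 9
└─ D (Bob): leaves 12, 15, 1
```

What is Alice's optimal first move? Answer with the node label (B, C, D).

C

B (Bob): min(1, 6, 13) = 1
C (Bob): min(14, 8, 9) = 8
D (Bob): min(12, 15, 1) = 1
Root (Alice): max(1, 8, 1) = 8
Alice picks the child with the highest value: C (value 8).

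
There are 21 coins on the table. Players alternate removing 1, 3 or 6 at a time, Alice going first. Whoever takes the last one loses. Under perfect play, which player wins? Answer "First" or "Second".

Second

W/L table (W = player to move can force a win):
i:   0  1  2  3  4  5  6  7  8  9 10 11 12 13 14 15 16 17 18 19 20 21
     W  L  W  L  W  L  W  W  W  W  L  W  L  W  L  W  W  W  W  L  W  L
Position 21 is L, so the second player wins.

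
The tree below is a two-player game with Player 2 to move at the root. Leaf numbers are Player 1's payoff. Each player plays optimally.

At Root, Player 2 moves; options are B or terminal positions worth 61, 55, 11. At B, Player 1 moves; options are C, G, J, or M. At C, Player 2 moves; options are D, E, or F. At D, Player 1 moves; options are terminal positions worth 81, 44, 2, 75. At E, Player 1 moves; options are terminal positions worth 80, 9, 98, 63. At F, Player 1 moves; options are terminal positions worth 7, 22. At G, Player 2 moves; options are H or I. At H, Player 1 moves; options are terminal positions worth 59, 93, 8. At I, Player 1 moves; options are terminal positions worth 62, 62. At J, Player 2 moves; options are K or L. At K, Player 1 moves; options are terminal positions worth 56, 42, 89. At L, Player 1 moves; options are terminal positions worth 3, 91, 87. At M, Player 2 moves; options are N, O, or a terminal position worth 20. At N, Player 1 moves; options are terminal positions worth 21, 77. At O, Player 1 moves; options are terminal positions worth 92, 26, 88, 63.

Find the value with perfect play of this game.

11

D (Player 1): max(81, 44, 2, 75) = 81
E (Player 1): max(80, 9, 98, 63) = 98
F (Player 1): max(7, 22) = 22
C (Player 2): min(81, 98, 22) = 22
H (Player 1): max(59, 93, 8) = 93
I (Player 1): max(62, 62) = 62
G (Player 2): min(93, 62) = 62
K (Player 1): max(56, 42, 89) = 89
L (Player 1): max(3, 91, 87) = 91
J (Player 2): min(89, 91) = 89
N (Player 1): max(21, 77) = 77
O (Player 1): max(92, 26, 88, 63) = 92
M (Player 2): min(77, 92, 20) = 20
B (Player 1): max(22, 62, 89, 20) = 89
Root (Player 2): min(89, 61, 55, 11) = 11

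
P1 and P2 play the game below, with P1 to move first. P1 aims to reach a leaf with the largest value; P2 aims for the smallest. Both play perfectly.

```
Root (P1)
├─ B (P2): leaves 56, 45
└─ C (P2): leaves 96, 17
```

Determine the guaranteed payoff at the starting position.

B (P2): min(56, 45) = 45
C (P2): min(96, 17) = 17
Root (P1): max(45, 17) = 45

45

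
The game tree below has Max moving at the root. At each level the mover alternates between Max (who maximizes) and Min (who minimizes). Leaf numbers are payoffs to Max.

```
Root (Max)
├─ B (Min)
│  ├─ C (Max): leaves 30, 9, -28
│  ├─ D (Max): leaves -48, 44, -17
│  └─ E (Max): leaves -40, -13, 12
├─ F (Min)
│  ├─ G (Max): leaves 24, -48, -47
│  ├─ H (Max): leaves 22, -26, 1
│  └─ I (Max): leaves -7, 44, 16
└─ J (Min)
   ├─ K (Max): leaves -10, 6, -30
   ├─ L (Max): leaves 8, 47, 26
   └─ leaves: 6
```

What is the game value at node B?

C: max(30, 9, -28) = 30
D: max(-48, 44, -17) = 44
E: max(-40, -13, 12) = 12
B: min(30, 44, 12) = 12

12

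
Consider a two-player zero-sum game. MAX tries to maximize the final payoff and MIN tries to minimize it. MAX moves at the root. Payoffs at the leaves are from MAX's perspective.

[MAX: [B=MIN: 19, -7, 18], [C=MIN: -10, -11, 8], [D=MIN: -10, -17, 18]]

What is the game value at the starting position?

B (MIN): min(19, -7, 18) = -7
C (MIN): min(-10, -11, 8) = -11
D (MIN): min(-10, -17, 18) = -17
Root (MAX): max(-7, -11, -17) = -7

-7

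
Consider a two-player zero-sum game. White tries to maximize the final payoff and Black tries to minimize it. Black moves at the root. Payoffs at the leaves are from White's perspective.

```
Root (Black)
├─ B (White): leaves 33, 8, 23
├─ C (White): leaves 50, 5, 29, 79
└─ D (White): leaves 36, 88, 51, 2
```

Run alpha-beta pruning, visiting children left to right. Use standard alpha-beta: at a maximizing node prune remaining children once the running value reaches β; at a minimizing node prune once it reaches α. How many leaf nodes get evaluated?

5

B [α=-∞,β=+∞]: v=33
C [α=-∞,β=33]: v=50 after child 1 ≥ β → β-cutoff, skip 3
D [α=-∞,β=33]: v=36 after child 1 ≥ β → β-cutoff, skip 3
Root [α=-∞,β=+∞]: v=33
Leaves evaluated: 5 of 11.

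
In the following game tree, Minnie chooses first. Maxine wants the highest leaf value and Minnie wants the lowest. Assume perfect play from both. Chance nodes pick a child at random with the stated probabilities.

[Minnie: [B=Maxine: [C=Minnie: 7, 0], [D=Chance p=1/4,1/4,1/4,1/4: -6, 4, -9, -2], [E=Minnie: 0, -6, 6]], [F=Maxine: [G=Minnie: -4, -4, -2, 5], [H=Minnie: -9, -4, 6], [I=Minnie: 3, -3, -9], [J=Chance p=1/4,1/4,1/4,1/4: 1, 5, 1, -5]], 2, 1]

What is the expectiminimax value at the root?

0

C (Minnie): min(7, 0) = 0
D (Chance): 1/4·-6 + 1/4·4 + 1/4·-9 + 1/4·-2 = -3.25
E (Minnie): min(0, -6, 6) = -6
B (Maxine): max(0, -3.25, -6) = 0
G (Minnie): min(-4, -4, -2, 5) = -4
H (Minnie): min(-9, -4, 6) = -9
I (Minnie): min(3, -3, -9) = -9
J (Chance): 1/4·1 + 1/4·5 + 1/4·1 + 1/4·-5 = 0.5
F (Maxine): max(-4, -9, -9, 0.5) = 0.5
Root (Minnie): min(0, 0.5, 2, 1) = 0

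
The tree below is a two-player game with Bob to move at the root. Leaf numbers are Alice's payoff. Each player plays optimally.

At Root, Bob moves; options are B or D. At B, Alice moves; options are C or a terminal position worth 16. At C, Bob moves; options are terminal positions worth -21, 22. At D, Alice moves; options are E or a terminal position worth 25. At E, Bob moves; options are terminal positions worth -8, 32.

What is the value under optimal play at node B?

16

C: min(-21, 22) = -21
B: max(-21, 16) = 16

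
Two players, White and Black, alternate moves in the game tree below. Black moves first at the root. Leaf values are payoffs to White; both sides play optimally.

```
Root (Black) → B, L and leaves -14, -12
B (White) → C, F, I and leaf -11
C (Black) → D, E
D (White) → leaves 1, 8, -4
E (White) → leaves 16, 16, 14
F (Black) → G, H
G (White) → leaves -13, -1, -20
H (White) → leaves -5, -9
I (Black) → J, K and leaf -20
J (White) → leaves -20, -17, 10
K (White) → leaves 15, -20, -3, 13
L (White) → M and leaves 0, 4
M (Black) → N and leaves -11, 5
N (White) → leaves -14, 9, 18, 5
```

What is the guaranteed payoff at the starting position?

D (White): max(1, 8, -4) = 8
E (White): max(16, 16, 14) = 16
C (Black): min(8, 16) = 8
G (White): max(-13, -1, -20) = -1
H (White): max(-5, -9) = -5
F (Black): min(-1, -5) = -5
J (White): max(-20, -17, 10) = 10
K (White): max(15, -20, -3, 13) = 15
I (Black): min(10, 15, -20) = -20
B (White): max(8, -5, -20, -11) = 8
N (White): max(-14, 9, 18, 5) = 18
M (Black): min(18, -11, 5) = -11
L (White): max(-11, 0, 4) = 4
Root (Black): min(8, 4, -14, -12) = -14

-14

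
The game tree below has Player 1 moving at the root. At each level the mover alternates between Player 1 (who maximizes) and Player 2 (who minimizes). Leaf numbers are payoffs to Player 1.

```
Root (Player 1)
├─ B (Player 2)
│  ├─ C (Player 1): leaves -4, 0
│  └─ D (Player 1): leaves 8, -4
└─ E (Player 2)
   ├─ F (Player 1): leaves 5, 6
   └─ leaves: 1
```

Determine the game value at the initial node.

1

C (Player 1): max(-4, 0) = 0
D (Player 1): max(8, -4) = 8
B (Player 2): min(0, 8) = 0
F (Player 1): max(5, 6) = 6
E (Player 2): min(6, 1) = 1
Root (Player 1): max(0, 1) = 1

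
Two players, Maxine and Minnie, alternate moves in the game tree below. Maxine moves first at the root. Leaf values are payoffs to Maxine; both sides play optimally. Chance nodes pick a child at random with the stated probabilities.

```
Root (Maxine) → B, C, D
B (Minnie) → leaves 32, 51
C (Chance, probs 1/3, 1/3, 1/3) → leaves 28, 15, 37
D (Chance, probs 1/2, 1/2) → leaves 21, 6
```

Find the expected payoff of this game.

32

B (Minnie): min(32, 51) = 32
C (Chance): 1/3·28 + 1/3·15 + 1/3·37 = 26.67
D (Chance): 1/2·21 + 1/2·6 = 13.5
Root (Maxine): max(32, 26.67, 13.5) = 32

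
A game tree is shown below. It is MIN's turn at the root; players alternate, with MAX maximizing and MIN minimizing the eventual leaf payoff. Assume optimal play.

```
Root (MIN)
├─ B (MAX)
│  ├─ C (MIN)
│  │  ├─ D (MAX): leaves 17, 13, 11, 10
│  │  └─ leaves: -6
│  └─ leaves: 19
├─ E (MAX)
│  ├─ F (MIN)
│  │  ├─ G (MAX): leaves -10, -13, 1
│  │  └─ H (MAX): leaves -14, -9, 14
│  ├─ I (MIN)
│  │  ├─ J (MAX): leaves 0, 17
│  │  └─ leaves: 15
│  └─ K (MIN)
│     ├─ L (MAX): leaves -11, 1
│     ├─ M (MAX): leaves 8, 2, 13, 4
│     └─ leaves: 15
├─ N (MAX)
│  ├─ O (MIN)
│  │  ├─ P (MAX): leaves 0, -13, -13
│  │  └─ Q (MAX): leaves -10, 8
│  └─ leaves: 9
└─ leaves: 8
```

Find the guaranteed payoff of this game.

D (MAX): max(17, 13, 11, 10) = 17
C (MIN): min(17, -6) = -6
B (MAX): max(-6, 19) = 19
G (MAX): max(-10, -13, 1) = 1
H (MAX): max(-14, -9, 14) = 14
F (MIN): min(1, 14) = 1
J (MAX): max(0, 17) = 17
I (MIN): min(17, 15) = 15
L (MAX): max(-11, 1) = 1
M (MAX): max(8, 2, 13, 4) = 13
K (MIN): min(1, 13, 15) = 1
E (MAX): max(1, 15, 1) = 15
P (MAX): max(0, -13, -13) = 0
Q (MAX): max(-10, 8) = 8
O (MIN): min(0, 8) = 0
N (MAX): max(0, 9) = 9
Root (MIN): min(19, 15, 9, 8) = 8

8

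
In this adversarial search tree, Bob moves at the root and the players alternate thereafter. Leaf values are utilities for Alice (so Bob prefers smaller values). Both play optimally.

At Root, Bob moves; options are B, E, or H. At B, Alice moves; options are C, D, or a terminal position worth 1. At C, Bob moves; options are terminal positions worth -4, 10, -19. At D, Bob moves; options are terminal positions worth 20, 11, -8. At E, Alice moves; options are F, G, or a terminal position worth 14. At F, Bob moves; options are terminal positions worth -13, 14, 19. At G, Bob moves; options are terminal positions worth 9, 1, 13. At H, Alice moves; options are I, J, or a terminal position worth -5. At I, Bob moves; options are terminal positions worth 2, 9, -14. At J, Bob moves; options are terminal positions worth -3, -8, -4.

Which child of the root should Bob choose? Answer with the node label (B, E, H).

H

C (Bob): min(-4, 10, -19) = -19
D (Bob): min(20, 11, -8) = -8
B (Alice): max(-19, -8, 1) = 1
F (Bob): min(-13, 14, 19) = -13
G (Bob): min(9, 1, 13) = 1
E (Alice): max(-13, 1, 14) = 14
I (Bob): min(2, 9, -14) = -14
J (Bob): min(-3, -8, -4) = -8
H (Alice): max(-14, -8, -5) = -5
Root (Bob): min(1, 14, -5) = -5
Bob picks the child with the lowest value: H (value -5).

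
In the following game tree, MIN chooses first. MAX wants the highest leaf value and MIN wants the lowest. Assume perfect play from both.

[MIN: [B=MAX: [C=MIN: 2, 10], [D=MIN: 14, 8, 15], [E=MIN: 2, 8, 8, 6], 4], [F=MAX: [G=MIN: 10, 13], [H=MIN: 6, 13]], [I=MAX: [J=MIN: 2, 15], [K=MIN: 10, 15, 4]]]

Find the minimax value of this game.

C (MIN): min(2, 10) = 2
D (MIN): min(14, 8, 15) = 8
E (MIN): min(2, 8, 8, 6) = 2
B (MAX): max(2, 8, 2, 4) = 8
G (MIN): min(10, 13) = 10
H (MIN): min(6, 13) = 6
F (MAX): max(10, 6) = 10
J (MIN): min(2, 15) = 2
K (MIN): min(10, 15, 4) = 4
I (MAX): max(2, 4) = 4
Root (MIN): min(8, 10, 4) = 4

4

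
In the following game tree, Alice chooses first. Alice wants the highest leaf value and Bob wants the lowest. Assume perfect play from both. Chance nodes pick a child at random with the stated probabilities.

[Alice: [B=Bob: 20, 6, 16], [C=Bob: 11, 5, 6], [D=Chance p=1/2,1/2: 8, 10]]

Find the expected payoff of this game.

B (Bob): min(20, 6, 16) = 6
C (Bob): min(11, 5, 6) = 5
D (Chance): 1/2·8 + 1/2·10 = 9
Root (Alice): max(6, 5, 9) = 9

9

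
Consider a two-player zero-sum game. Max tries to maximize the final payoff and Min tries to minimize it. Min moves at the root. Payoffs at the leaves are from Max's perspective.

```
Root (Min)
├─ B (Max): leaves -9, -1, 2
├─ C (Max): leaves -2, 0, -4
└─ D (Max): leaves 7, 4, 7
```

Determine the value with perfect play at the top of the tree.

0

B (Max): max(-9, -1, 2) = 2
C (Max): max(-2, 0, -4) = 0
D (Max): max(7, 4, 7) = 7
Root (Min): min(2, 0, 7) = 0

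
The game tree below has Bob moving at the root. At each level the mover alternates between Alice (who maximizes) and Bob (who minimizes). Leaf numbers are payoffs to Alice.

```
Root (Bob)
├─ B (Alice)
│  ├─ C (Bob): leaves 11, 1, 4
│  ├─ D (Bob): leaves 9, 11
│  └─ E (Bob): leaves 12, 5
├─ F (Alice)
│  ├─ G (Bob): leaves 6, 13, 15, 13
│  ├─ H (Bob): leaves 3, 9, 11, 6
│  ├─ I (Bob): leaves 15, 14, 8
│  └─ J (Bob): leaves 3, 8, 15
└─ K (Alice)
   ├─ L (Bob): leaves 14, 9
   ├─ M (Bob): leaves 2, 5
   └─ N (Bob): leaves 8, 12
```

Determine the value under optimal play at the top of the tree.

8

C (Bob): min(11, 1, 4) = 1
D (Bob): min(9, 11) = 9
E (Bob): min(12, 5) = 5
B (Alice): max(1, 9, 5) = 9
G (Bob): min(6, 13, 15, 13) = 6
H (Bob): min(3, 9, 11, 6) = 3
I (Bob): min(15, 14, 8) = 8
J (Bob): min(3, 8, 15) = 3
F (Alice): max(6, 3, 8, 3) = 8
L (Bob): min(14, 9) = 9
M (Bob): min(2, 5) = 2
N (Bob): min(8, 12) = 8
K (Alice): max(9, 2, 8) = 9
Root (Bob): min(9, 8, 9) = 8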